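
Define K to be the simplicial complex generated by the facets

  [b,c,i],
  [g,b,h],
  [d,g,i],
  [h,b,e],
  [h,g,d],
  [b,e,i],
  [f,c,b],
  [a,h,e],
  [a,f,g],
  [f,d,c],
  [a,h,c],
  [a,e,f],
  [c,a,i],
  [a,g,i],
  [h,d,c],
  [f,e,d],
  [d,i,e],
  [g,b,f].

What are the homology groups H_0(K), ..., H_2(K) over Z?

Order the vertices as a < b < c < d < e < f < g < h < i. Listing each simplex with vertices in this order, K has dimension 2 with simplices:

  0-simplices (9): a, b, c, d, e, f, g, h, i
  1-simplices (27): ac, ae, af, ag, ah, ai, bc, be, bf, bg, bh, bi, cd, cf, ch, ci, de, df, dg, dh, di, ef, eh, ei, fg, gh, gi
  2-simplices (18): ach, aci, aef, aeh, afg, agi, bcf, bci, beh, bei, bfg, bgh, cdf, cdh, def, dei, dgh, dgi

so the chain groups are C_0 ≅ Z^9, C_1 ≅ Z^27, C_2 ≅ Z^18.

∂_1: C_1 → C_0 is given by ∂[p,q] = [q] − [p].
This gives a 9×27 integer matrix of rank 8; reducing to Smith normal form yields diagonal entries (1,1,1,1,1,1,1,1).

The boundary map ∂_2: C_2 → C_1 acts by ∂[p,q,r] = [q,r] − [p,r] + [p,q]. For instance
  ∂cdf = df − cf + cd,
  ∂aeh = eh − ah + ae.
As a 27×18 matrix over Z this has rank 17, with invariant factors (1,1,1,1,1,1,1,1,1,1,1,1,1,1,1,1,1).

From H_k ≅ ker(∂_k) / im(∂_{k+1}) we obtain:

  H_0: rank C_0 − rank ∂_1 = 9 − 8 = 1, and the invariant factors of ∂_1 are all 1, so H_0 ≅ Z.
  H_1: rank ker ∂_1 − rank ∂_2 = (27 − 8) − 17 = 2, and the invariant factors of ∂_2 are all 1, so H_1 ≅ Z^2.
  H_2: rank ker ∂_2 − rank ∂_3 = (18 − 17) − 0 = 1, and there is no ∂_3, so H_2 ≅ Z.

As a check, the Euler characteristic is 9 − 27 + 18 = 0, which agrees with 1 − 2 + 1 = 0.
(K is a triangulation of the torus T^2.)

H_0 ≅ Z,  H_1 ≅ Z^2,  H_2 ≅ Z.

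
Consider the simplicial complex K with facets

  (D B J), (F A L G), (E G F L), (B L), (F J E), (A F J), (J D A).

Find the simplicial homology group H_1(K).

K has 8 vertices, 17 edges, 11 triangles, 2 3-simplices.
rank ∂_1 = 7, rank ∂_2 = 9 ⇒ b_1 = 17 − 7 − 9 = 1; all invariant factors of ∂_2 are 1 so no torsion. So H_1 ≅ Z.

H_1 ≅ Z.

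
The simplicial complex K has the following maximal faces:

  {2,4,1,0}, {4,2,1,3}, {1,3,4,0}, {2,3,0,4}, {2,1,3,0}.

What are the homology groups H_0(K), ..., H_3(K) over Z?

Take the total order 0 < 1 < 2 < 3 < 4 on the vertex set. Then K (dimension 3) consists of the simplices:

  0-simplices (5): [0], [1], [2], [3], [4]
  1-simplices (10): [0,1], [0,2], [0,3], [0,4], [1,2], [1,3], [1,4], [2,3], [2,4], [3,4]
  2-simplices (10): [0,1,2], [0,1,3], [0,1,4], [0,2,3], [0,2,4], [0,3,4], [1,2,3], [1,2,4], [1,3,4], [2,3,4]
  3-simplices (5): [0,1,2,3], [0,1,2,4], [0,1,3,4], [0,2,3,4], [1,2,3,4]

Hence C_0 ≅ Z^5, C_1 ≅ Z^10, C_2 ≅ Z^10, C_3 ≅ Z^5.

∂_1: C_1 → C_0 sends each edge [p,q] (with p < q) to q − p.
The 5×10 boundary matrix has rank 4 and Smith normal form diag(1,1,1,1).

Boundary ∂_2: C_2 → C_1 maps a triangle to the signed sum of its edges. For instance
  ∂[0,2,3] = [2,3] − [0,3] + [0,2],
  ∂[1,2,4] = [2,4] − [1,4] + [1,2].
This gives a 10×10 integer matrix of rank 6; reducing to Smith normal form yields diagonal entries (1,1,1,1,1,1).

∂_3: C_3 → C_2 sends each 3-simplex σ to the alternating sum Σ_i (−1)^i (σ with its i-th vertex removed). For instance
  ∂[1,2,3,4] = [2,3,4] − [1,3,4] + [1,2,4] − [1,2,3],
  ∂[0,1,2,4] = [1,2,4] − [0,2,4] + [0,1,4] − [0,1,2].
As a 10×5 matrix over Z this has rank 4, with invariant factors (1,1,1,1).

Computing H_k = (kernel of ∂_k) / (image of ∂_{k+1}):

  H_0: rank C_0 − rank ∂_1 = 5 − 4 = 1, and the invariant factors of ∂_1 are all 1, so H_0 = Z.
  H_1: rank ker ∂_1 − rank ∂_2 = (10 − 4) − 6 = 0, and the invariant factors of ∂_2 are all 1, so H_1 = 0.
  H_2: rank ker ∂_2 − rank ∂_3 = (10 − 6) − 4 = 0, and the invariant factors of ∂_3 are all 1, so H_2 = 0.
  H_3: rank ker ∂_3 − rank ∂_4 = (5 − 4) − 0 = 1, and there is no ∂_4, so H_3 = Z.

As a check, the Euler characteristic is 5 − 10 + 10 − 5 = 0, which agrees with 1 − 0 + 0 − 1 = 0.
(K is a triangulation of the 3-sphere S^3.)

H_0 = Z,  H_1 = 0,  H_2 = 0,  H_3 = Z.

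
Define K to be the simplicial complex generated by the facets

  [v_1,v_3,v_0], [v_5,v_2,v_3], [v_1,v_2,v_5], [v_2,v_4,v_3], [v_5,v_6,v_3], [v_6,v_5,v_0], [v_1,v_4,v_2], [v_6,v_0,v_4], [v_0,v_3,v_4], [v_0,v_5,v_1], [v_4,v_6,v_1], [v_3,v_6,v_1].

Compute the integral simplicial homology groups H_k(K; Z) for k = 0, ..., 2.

H_0 = Z,  H_1 = Z/2,  H_2 = 0.

Order the vertices as v_0 < v_1 < v_2 < v_3 < v_4 < v_5 < v_6. Listing each simplex with vertices in this order, K has dimension 2 with simplices:

  0-simplices (7): [v_0], [v_1], [v_2], [v_3], [v_4], [v_5], [v_6]
  1-simplices (18): (18 of them)
  2-simplices (12): (12 of them)

giving chain groups C_0 ≅ Z^7, C_1 ≅ Z^18, C_2 ≅ Z^12.

The boundary map ∂_1: C_1 → C_0 sends each edge [p,q] (with p < q) to q − p.
As a 7×18 matrix over Z this has rank 6, with invariant factors (1,1,1,1,1,1).

The boundary map ∂_2: C_2 → C_1 maps a triangle to the signed sum of its edges. For instance
  ∂[v_1,v_4,v_6] = [v_4,v_6] − [v_1,v_6] + [v_1,v_4],
  ∂[v_0,v_5,v_6] = [v_5,v_6] − [v_0,v_6] + [v_0,v_5].
The 18×12 boundary matrix has rank 12 and Smith normal form diag(1,1,1,1,1,1,1,1,1,1,1,2).

Reading off H_k = ker ∂_k / im ∂_{k+1}:

  H_0: rank C_0 − rank ∂_1 = 7 − 6 = 1, and the invariant factors of ∂_1 are all 1, so H_0 = Z.
  H_1: rank ker ∂_1 − rank ∂_2 = (18 − 6) − 12 = 0, and ∂_2 has invariant factor 2 > 1, so H_1 = Z/2.
  H_2: rank ker ∂_2 − rank ∂_3 = (12 − 12) − 0 = 0, and there is no ∂_3, so H_2 = 0.

(K is a triangulation of the real projective plane RP^2.)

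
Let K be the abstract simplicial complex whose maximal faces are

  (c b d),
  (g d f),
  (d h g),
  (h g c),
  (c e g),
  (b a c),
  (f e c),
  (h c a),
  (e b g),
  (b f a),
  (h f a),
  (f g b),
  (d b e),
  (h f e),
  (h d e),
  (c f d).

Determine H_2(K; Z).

H_2 = Z.

Order the vertices as a < b < c < d < e < f < g < h. Listing each simplex with vertices in this order, K has dimension 2 with simplices:

  0-simplices (8): a, b, c, d, e, f, g, h
  1-simplices (24): ab, ac, af, ah, bc, bd, be, bf, bg, cd, ce, cf, cg, ch, de, df, dg, dh, ef, eg, eh, fg, fh, gh
  2-simplices (16): abc, abf, ach, afh, bcd, bde, beg, bfg, cdf, cef, ceg, cgh, deh, dfg, dgh, efh

Hence C_0 ≅ Z^8, C_1 ≅ Z^24, C_2 ≅ Z^16.

∂_1: C_1 → C_0 is given by ∂[p,q] = [q] − [p]. For instance
  ∂ac = c − a.
As a 8×24 matrix over Z this has rank 7, with invariant factors (1,1,1,1,1,1,1).

Boundary ∂_2: C_2 → C_1 sends each 2-simplex [p,q,r] to [q,r] − [p,r] + [p,q]. For instance
  ∂bde = de − be + bd,
  ∂abc = bc − ac + ab.
The resulting 24×16 matrix has rank 15, and its Smith normal form has invariant factors (1,1,1,1,1,1,1,1,1,1,1,1,1,1,1).

Now H_k = ker ∂_k / im ∂_{k+1}, so:

  H_2: rank ker ∂_2 − rank ∂_3 = (16 − 15) − 0 = 1, and there is no ∂_3, so H_2 = Z.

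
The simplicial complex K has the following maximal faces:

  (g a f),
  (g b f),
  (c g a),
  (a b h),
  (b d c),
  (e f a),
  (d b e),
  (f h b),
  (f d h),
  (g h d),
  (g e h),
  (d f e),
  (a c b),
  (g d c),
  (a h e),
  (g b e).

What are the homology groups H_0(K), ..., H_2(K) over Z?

H_0 ≅ Z,  H_1 ≅ Z^2,  H_2 ≅ Z.

Order the vertices as a < b < c < d < e < f < g < h. Listing each simplex with vertices in this order, K has dimension 2 with simplices:

  0-simplices (8): a, b, c, d, e, f, g, h
  1-simplices (24): ab, ac, ae, af, ag, ah, bc, bd, be, bf, bg, bh, cd, cg, de, df, dg, dh, ef, eg, eh, fg, fh, gh
  2-simplices (16): abc, abh, acg, aef, aeh, afg, bcd, bde, beg, bfg, bfh, cdg, def, dfh, dgh, egh

giving chain groups C_0 ≅ Z^8, C_1 ≅ Z^24, C_2 ≅ Z^16.

∂_1: C_1 → C_0 is given by ∂[p,q] = [q] − [p]. For instance
  ∂de = e − d.
This gives a 8×24 integer matrix of rank 7; reducing to Smith normal form yields diagonal entries (1,1,1,1,1,1,1).

Boundary ∂_2: C_2 → C_1 sends each 2-simplex [p,q,r] to [q,r] − [p,r] + [p,q]. For instance
  ∂aeh = eh − ah + ae,
  ∂bde = de − be + bd.
The 24×16 boundary matrix has rank 15 and Smith normal form diag(1,1,1,1,1,1,1,1,1,1,1,1,1,1,1).

Computing H_k = (kernel of ∂_k) / (image of ∂_{k+1}):

  H_0: rank C_0 − rank ∂_1 = 8 − 7 = 1, and the invariant factors of ∂_1 are all 1, so H_0 = Z.
  H_1: rank ker ∂_1 − rank ∂_2 = (24 − 7) − 15 = 2, and the invariant factors of ∂_2 are all 1, so H_1 = Z^2.
  H_2: rank ker ∂_2 − rank ∂_3 = (16 − 15) − 0 = 1, and there is no ∂_3, so H_2 = Z.

As a check, the Euler characteristic is 8 − 24 + 16 = 0, which agrees with 1 − 2 + 1 = 0.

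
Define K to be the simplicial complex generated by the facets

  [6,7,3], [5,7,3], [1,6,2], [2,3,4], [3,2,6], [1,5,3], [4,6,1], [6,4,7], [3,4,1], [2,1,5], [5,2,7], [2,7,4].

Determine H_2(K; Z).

We work with the vertex ordering 1 < 2 < 3 < 4 < 5 < 6 < 7. The simplices of K, each written with vertices in increasing order, are:

  0-simplices (7): [1], [2], [3], [4], [5], [6], [7]
  1-simplices (18): [1,2], [1,3], [1,4], [1,5], [1,6], [2,3], [2,4], [2,5], [2,6], [2,7], [3,4], [3,5], [3,6], [3,7], [4,6], [4,7], [5,7], [6,7]
  2-simplices (12): [1,2,5], [1,2,6], [1,3,4], [1,3,5], [1,4,6], [2,3,4], [2,3,6], [2,4,7], [2,5,7], [3,5,7], [3,6,7], [4,6,7]

giving chain groups C_0 ≅ Z^7, C_1 ≅ Z^18, C_2 ≅ Z^12.

∂_1: C_1 → C_0 is given by ∂[p,q] = [q] − [p].
The resulting 7×18 matrix has rank 6, and its Smith normal form has invariant factors (1,1,1,1,1,1).

∂_2: C_2 → C_1 acts by ∂[p,q,r] = [q,r] − [p,r] + [p,q]. For instance
  ∂[4,6,7] = [6,7] − [4,7] + [4,6],
  ∂[3,6,7] = [6,7] − [3,7] + [3,6].
The 18×12 boundary matrix has rank 12 and Smith normal form diag(1,1,1,1,1,1,1,1,1,1,1,2).

Computing H_k = (kernel of ∂_k) / (image of ∂_{k+1}):

  H_2: rank ker ∂_2 − rank ∂_3 = (12 − 12) − 0 = 0, and there is no ∂_3, so H_2 = 0.

H_2 ≅ 0.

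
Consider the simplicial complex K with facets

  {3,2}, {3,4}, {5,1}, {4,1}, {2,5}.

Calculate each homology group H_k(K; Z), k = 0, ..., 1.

K has 5 vertices, 5 edges.
rank ∂_0 = 0, rank ∂_1 = 4 ⇒ b_0 = 5 − 0 − 4 = 1; all invariant factors of ∂_1 are 1 so no torsion. So H_0 ≅ Z.
rank ∂_1 = 4, rank ∂_2 = 0 ⇒ b_1 = 5 − 4 − 0 = 1. So H_1 ≅ Z.

H_0 = Z,  H_1 = Z.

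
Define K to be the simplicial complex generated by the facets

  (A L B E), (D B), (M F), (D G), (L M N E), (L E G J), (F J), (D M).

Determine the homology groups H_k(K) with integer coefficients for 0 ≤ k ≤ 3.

H_0 ≅ Z,  H_1 ≅ Z^3,  H_2 = 0,  H_3 = 0.

We work with the vertex ordering A < B < D < E < F < G < J < L < M < N. The simplices of K, each written with vertices in increasing order, are:

  0-simplices (10): A, B, D, E, F, G, J, L, M, N
  1-simplices (21): AB, AE, AL, BD, BE, BL, DG, DM, EG, EJ, EL, EM, EN, FJ, FM, GJ, GL, JL, LM, LN, MN
  2-simplices (12): ABE, ABL, AEL, BEL, EGJ, EGL, EJL, ELM, ELN, EMN, GJL, LMN
  3-simplices (3): ABEL, EGJL, ELMN

giving chain groups C_0 ≅ Z^10, C_1 ≅ Z^21, C_2 ≅ Z^12, C_3 ≅ Z^3.

Boundary ∂_1: C_1 → C_0 sends each edge [p,q] (with p < q) to q − p. For instance
  ∂EL = L − E.
This gives a 10×21 integer matrix of rank 9; reducing to Smith normal form yields diagonal entries (1,1,1,1,1,1,1,1,1).

Boundary ∂_2: C_2 → C_1 acts by ∂[p,q,r] = [q,r] − [p,r] + [p,q]. For instance
  ∂ABE = BE − AE + AB,
  ∂GJL = JL − GL + GJ.
The resulting 21×12 matrix has rank 9, and its Smith normal form has invariant factors (1,1,1,1,1,1,1,1,1).

The boundary map ∂_3: C_3 → C_2 sends each 3-simplex σ to the alternating sum Σ_i (−1)^i (σ with its i-th vertex removed). For instance
  ∂ABEL = BEL − AEL + ABL − ABE,
  ∂EGJL = GJL − EJL + EGL − EGJ.
As a 12×3 matrix over Z this has rank 3, with invariant factors (1,1,1).

From H_k ≅ ker(∂_k) / im(∂_{k+1}) we obtain:

  H_0: rank C_0 − rank ∂_1 = 10 − 9 = 1, and the invariant factors of ∂_1 are all 1, so H_0 ≅ Z.
  H_1: rank ker ∂_1 − rank ∂_2 = (21 − 9) − 9 = 3, and the invariant factors of ∂_2 are all 1, so H_1 ≅ Z^3.
  H_2: rank ker ∂_2 − rank ∂_3 = (12 − 9) − 3 = 0, and the invariant factors of ∂_3 are all 1, so H_2 ≅ 0.
  H_3: rank ker ∂_3 − rank ∂_4 = (3 − 3) − 0 = 0, and there is no ∂_4, so H_3 ≅ 0.

As a check, the Euler characteristic is 10 − 21 + 12 − 3 = -2, which agrees with 1 − 3 + 0 − 0 = -2.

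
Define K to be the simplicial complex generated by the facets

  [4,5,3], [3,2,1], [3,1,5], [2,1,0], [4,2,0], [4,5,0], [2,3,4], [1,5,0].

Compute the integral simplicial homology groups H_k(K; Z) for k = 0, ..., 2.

K has 6 vertices, 12 edges, 8 triangles.
rank ∂_0 = 0, rank ∂_1 = 5 ⇒ b_0 = 6 − 0 − 5 = 1; all invariant factors of ∂_1 are 1 so no torsion. So H_0 = Z.
rank ∂_1 = 5, rank ∂_2 = 7 ⇒ b_1 = 12 − 5 − 7 = 0; all invariant factors of ∂_2 are 1 so no torsion. So H_1 = 0.
rank ∂_2 = 7, rank ∂_3 = 0 ⇒ b_2 = 8 − 7 − 0 = 1. So H_2 = Z.

H_0 = Z,  H_1 = 0,  H_2 = Z.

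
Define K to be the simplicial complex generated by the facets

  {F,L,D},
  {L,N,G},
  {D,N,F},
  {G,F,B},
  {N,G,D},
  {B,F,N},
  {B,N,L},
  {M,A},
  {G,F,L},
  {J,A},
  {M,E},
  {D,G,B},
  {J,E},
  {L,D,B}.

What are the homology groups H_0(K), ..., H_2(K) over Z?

Fix the vertex order A < B < D < E < F < G < J < L < M < N and write every simplex with vertices in increasing order. Then dim K = 2 and the simplices of K are:

  0-simplices (10): A, B, D, E, F, G, J, L, M, N
  1-simplices (19): AJ, AM, BD, BF, BG, BL, BN, DF, DG, DL, DN, EJ, EM, FG, FL, FN, GL, GN, LN
  2-simplices (10): BDG, BDL, BFG, BFN, BLN, DFL, DFN, DGN, FGL, GLN

Hence C_0 ≅ Z^10, C_1 ≅ Z^19, C_2 ≅ Z^10.

The boundary map ∂_1: C_1 → C_0 maps an edge to its endpoints' difference, ∂[p,q] = q − p. For instance
  ∂LN = N − L.
This gives a 10×19 integer matrix of rank 8; reducing to Smith normal form yields diagonal entries (1,1,1,1,1,1,1,1).

The boundary map ∂_2: C_2 → C_1 acts by ∂[p,q,r] = [q,r] − [p,r] + [p,q]. For instance
  ∂DFL = FL − DL + DF,
  ∂BDG = DG − BG + BD.
The 19×10 boundary matrix has rank 10 and Smith normal form diag(1,1,1,1,1,1,1,1,1,2).

Computing H_k = (kernel of ∂_k) / (image of ∂_{k+1}):

  H_0: rank C_0 − rank ∂_1 = 10 − 8 = 2, and the invariant factors of ∂_1 are all 1, so H_0 = Z^2.
  H_1: rank ker ∂_1 − rank ∂_2 = (19 − 8) − 10 = 1, and ∂_2 has invariant factor 2 > 1, so H_1 = Z ⊕ Z/2Z.
  H_2: rank ker ∂_2 − rank ∂_3 = (10 − 10) − 0 = 0, and there is no ∂_3, so H_2 = 0.

As a check, the Euler characteristic is 10 − 19 + 10 = 1, which agrees with 2 − 1 + 0 = 1.

H_0 = Z^2,  H_1 = Z ⊕ Z/2Z,  H_2 = 0.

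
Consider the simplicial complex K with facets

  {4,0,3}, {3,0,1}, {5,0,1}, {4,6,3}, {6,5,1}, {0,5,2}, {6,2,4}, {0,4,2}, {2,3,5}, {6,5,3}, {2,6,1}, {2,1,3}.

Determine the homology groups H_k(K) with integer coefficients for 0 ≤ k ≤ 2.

H_0 ≅ Z,  H_1 ≅ Z/2,  H_2 = 0.

Fix the vertex order 0 < 1 < 2 < 3 < 4 < 5 < 6 and write every simplex with vertices in increasing order. Then dim K = 2 and the simplices of K are:

  0-simplices (7): [0], [1], [2], [3], [4], [5], [6]
  1-simplices (18): [0,1], [0,2], [0,3], [0,4], [0,5], [1,2], [1,3], [1,5], [1,6], [2,3], [2,4], [2,5], [2,6], [3,4], [3,5], [3,6], [4,6], [5,6]
  2-simplices (12): [0,1,3], [0,1,5], [0,2,4], [0,2,5], [0,3,4], [1,2,3], [1,2,6], [1,5,6], [2,3,5], [2,4,6], [3,4,6], [3,5,6]

so the chain groups are C_0 ≅ Z^7, C_1 ≅ Z^18, C_2 ≅ Z^12.

∂_1: C_1 → C_0 sends each edge [p,q] (with p < q) to q − p.
The resulting 7×18 matrix has rank 6, and its Smith normal form has invariant factors (1,1,1,1,1,1).

The boundary map ∂_2: C_2 → C_1 acts by ∂[p,q,r] = [q,r] − [p,r] + [p,q]. For instance
  ∂[0,1,3] = [1,3] − [0,3] + [0,1],
  ∂[2,4,6] = [4,6] − [2,6] + [2,4].
The resulting 18×12 matrix has rank 12, and its Smith normal form has invariant factors (1,1,1,1,1,1,1,1,1,1,1,2).

Reading off H_k = ker ∂_k / im ∂_{k+1}:

  H_0: rank C_0 − rank ∂_1 = 7 − 6 = 1, and the invariant factors of ∂_1 are all 1, so H_0 = Z.
  H_1: rank ker ∂_1 − rank ∂_2 = (18 − 6) − 12 = 0, and ∂_2 has invariant factor 2 > 1, so H_1 = Z/2.
  H_2: rank ker ∂_2 − rank ∂_3 = (12 − 12) − 0 = 0, and there is no ∂_3, so H_2 = 0.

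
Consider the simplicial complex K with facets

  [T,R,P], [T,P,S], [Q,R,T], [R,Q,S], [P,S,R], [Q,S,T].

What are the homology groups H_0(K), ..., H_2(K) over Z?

Take the total order P < Q < R < S < T on the vertex set. Then K (dimension 2) consists of the simplices:

  0-simplices (5): P, Q, R, S, T
  1-simplices (9): PR, PS, PT, QR, QS, QT, RS, RT, ST
  2-simplices (6): PRS, PRT, PST, QRS, QRT, QST

so the chain groups are C_0 ≅ Z^5, C_1 ≅ Z^9, C_2 ≅ Z^6.

∂_1: C_1 → C_0 is given by ∂[p,q] = [q] − [p]. For instance
  ∂QS = S − Q.
As a 5×9 matrix over Z this has rank 4, with invariant factors (1,1,1,1).

Boundary ∂_2: C_2 → C_1 maps a triangle to the signed sum of its edges. For instance
  ∂QRT = RT − QT + QR,
  ∂PRS = RS − PS + PR.
The 9×6 boundary matrix has rank 5 and Smith normal form diag(1,1,1,1,1).

Now H_k = ker ∂_k / im ∂_{k+1}, so:

  H_0: rank C_0 − rank ∂_1 = 5 − 4 = 1, and the invariant factors of ∂_1 are all 1, so H_0 ≅ Z.
  H_1: rank ker ∂_1 − rank ∂_2 = (9 − 4) − 5 = 0, and the invariant factors of ∂_2 are all 1, so H_1 ≅ 0.
  H_2: rank ker ∂_2 − rank ∂_3 = (6 − 5) − 0 = 1, and there is no ∂_3, so H_2 ≅ Z.

As a check, the Euler characteristic is 5 − 9 + 6 = 2, which agrees with 1 − 0 + 1 = 2.

H_0 = Z,  H_1 = 0,  H_2 = Z.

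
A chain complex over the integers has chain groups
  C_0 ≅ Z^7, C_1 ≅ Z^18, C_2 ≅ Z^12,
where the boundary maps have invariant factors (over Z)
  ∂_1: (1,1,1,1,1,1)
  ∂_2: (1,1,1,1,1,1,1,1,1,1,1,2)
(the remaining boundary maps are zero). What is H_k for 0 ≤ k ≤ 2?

H_0: b_0 = 7 − 0 − 6 = 1; torsion from ∂_1 factors > 1: none. So H_0 = Z.
H_1: b_1 = 18 − 6 − 12 = 0; torsion from ∂_2 factors > 1: [2]. So H_1 = Z/2.
H_2: b_2 = 12 − 12 − 0 = 0; torsion from ∂_3 factors > 1: none. So H_2 = 0.

H_0 = Z,  H_1 = Z/2,  H_2 = 0.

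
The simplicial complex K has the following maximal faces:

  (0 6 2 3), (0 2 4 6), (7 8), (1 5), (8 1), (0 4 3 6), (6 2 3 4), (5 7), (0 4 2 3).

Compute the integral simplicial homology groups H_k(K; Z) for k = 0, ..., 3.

K has 9 vertices, 14 edges, 10 triangles, 5 3-simplices.
rank ∂_0 = 0, rank ∂_1 = 7 ⇒ b_0 = 9 − 0 − 7 = 2; all invariant factors of ∂_1 are 1 so no torsion. So H_0 ≅ Z^2.
rank ∂_1 = 7, rank ∂_2 = 6 ⇒ b_1 = 14 − 7 − 6 = 1; all invariant factors of ∂_2 are 1 so no torsion. So H_1 ≅ Z.
rank ∂_2 = 6, rank ∂_3 = 4 ⇒ b_2 = 10 − 6 − 4 = 0; all invariant factors of ∂_3 are 1 so no torsion. So H_2 ≅ 0.
rank ∂_3 = 4, rank ∂_4 = 0 ⇒ b_3 = 5 − 4 − 0 = 1. So H_3 ≅ Z.

H_0 ≅ Z^2,  H_1 ≅ Z,  H_2 = 0,  H_3 ≅ Z.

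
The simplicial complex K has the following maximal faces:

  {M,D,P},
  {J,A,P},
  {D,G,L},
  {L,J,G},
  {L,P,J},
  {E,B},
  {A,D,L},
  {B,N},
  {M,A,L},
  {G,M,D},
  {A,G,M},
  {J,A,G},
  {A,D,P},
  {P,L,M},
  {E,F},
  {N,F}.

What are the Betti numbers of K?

Fix the vertex order A < B < D < E < F < G < J < L < M < N < P and write every simplex with vertices in increasing order. Then dim K = 2 and the simplices of K are:

  0-simplices (11): A, B, D, E, F, G, J, L, M, N, P
  1-simplices (22): AD, AG, AJ, AL, AM, AP, BE, BN, DG, DL, DM, DP, EF, FN, GJ, GL, GM, JL, JP, LM, LP, MP
  2-simplices (12): ADL, ADP, AGJ, AGM, AJP, ALM, DGL, DGM, DMP, GJL, JLP, LMP

so the chain groups are C_0 ≅ Z^11, C_1 ≅ Z^22, C_2 ≅ Z^12.

∂_1: C_1 → C_0 is given by ∂[p,q] = [q] − [p].
The 11×22 boundary matrix has rank 9 and Smith normal form diag(1,1,1,1,1,1,1,1,1).

The boundary map ∂_2: C_2 → C_1 sends each 2-simplex [p,q,r] to [q,r] − [p,r] + [p,q]. For instance
  ∂DGL = GL − DL + DG,
  ∂ADP = DP − AP + AD.
This gives a 22×12 integer matrix of rank 12; reducing to Smith normal form yields diagonal entries (1,1,1,1,1,1,1,1,1,1,1,2).

From H_k ≅ ker(∂_k) / im(∂_{k+1}) we obtain:

  H_0: rank C_0 − rank ∂_1 = 11 − 9 = 2, and the invariant factors of ∂_1 are all 1, so H_0 ≅ Z^2.
  H_1: rank ker ∂_1 − rank ∂_2 = (22 − 9) − 12 = 1, and ∂_2 has invariant factor 2 > 1, so H_1 ≅ Z ⊕ Z/2.
  H_2: rank ker ∂_2 − rank ∂_3 = (12 − 12) − 0 = 0, and there is no ∂_3, so H_2 ≅ 0.

Hence the Betti numbers are b_0 = 2, b_1 = 1, b_2 = 0.

b_0 = 2, b_1 = 1, b_2 = 0.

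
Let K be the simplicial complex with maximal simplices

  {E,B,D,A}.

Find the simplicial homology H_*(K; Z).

We work with the vertex ordering A < B < D < E. The simplices of K, each written with vertices in increasing order, are:

  0-simplices (4): A, B, D, E
  1-simplices (6): AB, AD, AE, BD, BE, DE
  2-simplices (4): ABD, ABE, ADE, BDE
  3-simplices (1): ABDE

giving chain groups C_0 ≅ Z^4, C_1 ≅ Z^6, C_2 ≅ Z^4, C_3 ≅ Z^1.

Boundary ∂_1: C_1 → C_0 maps an edge to its endpoints' difference, ∂[p,q] = q − p. For instance
  ∂BD = D − B.
The 4×6 boundary matrix has rank 3 and Smith normal form diag(1,1,1).

∂_2: C_2 → C_1 maps a triangle to the signed sum of its edges. For instance
  ∂BDE = DE − BE + BD,
  ∂ABD = BD − AD + AB.
The resulting 6×4 matrix has rank 3, and its Smith normal form has invariant factors (1,1,1).

∂_3: C_3 → C_2 sends each 3-simplex σ to the alternating sum Σ_i (−1)^i (σ with its i-th vertex removed). For instance
  ∂ABDE = BDE − ADE + ABE − ABD.
The resulting 4×1 matrix has rank 1, and its Smith normal form has invariant factors (1).

Computing H_k = (kernel of ∂_k) / (image of ∂_{k+1}):

  H_0: rank C_0 − rank ∂_1 = 4 − 3 = 1, and the invariant factors of ∂_1 are all 1, so H_0 ≅ Z.
  H_1: rank ker ∂_1 − rank ∂_2 = (6 − 3) − 3 = 0, and the invariant factors of ∂_2 are all 1, so H_1 ≅ 0.
  H_2: rank ker ∂_2 − rank ∂_3 = (4 − 3) − 1 = 0, and the invariant factors of ∂_3 are all 1, so H_2 ≅ 0.
  H_3: rank ker ∂_3 − rank ∂_4 = (1 − 1) − 0 = 0, and there is no ∂_4, so H_3 ≅ 0.

H_0 ≅ Z,  H_1 = 0,  H_2 = 0,  H_3 = 0.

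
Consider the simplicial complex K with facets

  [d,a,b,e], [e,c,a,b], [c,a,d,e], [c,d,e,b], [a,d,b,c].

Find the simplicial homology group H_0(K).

K has 5 vertices, 10 edges, 10 triangles, 5 3-simplices.
rank ∂_0 = 0, rank ∂_1 = 4 ⇒ b_0 = 5 − 0 − 4 = 1; all invariant factors of ∂_1 are 1 so no torsion. So H_0 = Z.

H_0 = Z.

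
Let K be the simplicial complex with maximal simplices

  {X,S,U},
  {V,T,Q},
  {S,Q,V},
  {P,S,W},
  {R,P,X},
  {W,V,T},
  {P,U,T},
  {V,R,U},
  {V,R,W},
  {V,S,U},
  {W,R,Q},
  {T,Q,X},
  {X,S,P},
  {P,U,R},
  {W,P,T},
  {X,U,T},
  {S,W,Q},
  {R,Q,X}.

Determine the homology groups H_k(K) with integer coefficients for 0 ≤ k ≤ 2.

Fix the vertex order P < Q < R < S < T < U < V < W < X and write every simplex with vertices in increasing order. Then dim K = 2 and the simplices of K are:

  0-simplices (9): P, Q, R, S, T, U, V, W, X
  1-simplices (27): PR, PS, PT, PU, PW, PX, QR, QS, QT, QV, QW, QX, RU, RV, RW, RX, SU, SV, SW, SX, TU, TV, TW, TX, UV, UX, VW
  2-simplices (18): PRU, PRX, PSW, PSX, PTU, PTW, QRW, QRX, QSV, QSW, QTV, QTX, RUV, RVW, SUV, SUX, TUX, TVW

so the chain groups are C_0 ≅ Z^9, C_1 ≅ Z^27, C_2 ≅ Z^18.

The boundary map ∂_1: C_1 → C_0 sends each edge [p,q] (with p < q) to q − p. For instance
  ∂TX = X − T.
The resulting 9×27 matrix has rank 8, and its Smith normal form has invariant factors (1,1,1,1,1,1,1,1).

Boundary ∂_2: C_2 → C_1 sends each 2-simplex [p,q,r] to [q,r] − [p,r] + [p,q]. For instance
  ∂PSW = SW − PW + PS,
  ∂TVW = VW − TW + TV.
This gives a 27×18 integer matrix of rank 18; reducing to Smith normal form yields diagonal entries (1,1,1,1,1,1,1,1,1,1,1,1,1,1,1,1,1,2).

Computing H_k = (kernel of ∂_k) / (image of ∂_{k+1}):

  H_0: rank C_0 − rank ∂_1 = 9 − 8 = 1, and the invariant factors of ∂_1 are all 1, so H_0 ≅ Z.
  H_1: rank ker ∂_1 − rank ∂_2 = (27 − 8) − 18 = 1, and ∂_2 has invariant factor 2 > 1, so H_1 ≅ Z ⊕ Z/2.
  H_2: rank ker ∂_2 − rank ∂_3 = (18 − 18) − 0 = 0, and there is no ∂_3, so H_2 ≅ 0.

H_0 = Z,  H_1 = Z ⊕ Z/2,  H_2 = 0.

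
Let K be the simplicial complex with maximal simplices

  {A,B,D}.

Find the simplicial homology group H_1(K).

We work with the vertex ordering A < B < D. The simplices of K, each written with vertices in increasing order, are:

  0-simplices (3): A, B, D
  1-simplices (3): AB, AD, BD
  2-simplices (1): ABD

giving chain groups C_0 ≅ Z^3, C_1 ≅ Z^3, C_2 ≅ Z^1.

The boundary map ∂_1: C_1 → C_0 is given by ∂[p,q] = [q] − [p]. For instance
  ∂AD = D − A.
The resulting 3×3 matrix has rank 2, and its Smith normal form has invariant factors (1,1).

∂_2: C_2 → C_1 sends each 2-simplex [p,q,r] to [q,r] − [p,r] + [p,q]. For instance
  ∂ABD = BD − AD + AB.
The 3×1 boundary matrix has rank 1 and Smith normal form diag(1).

From H_k ≅ ker(∂_k) / im(∂_{k+1}) we obtain:

  H_1: rank ker ∂_1 − rank ∂_2 = (3 − 2) − 1 = 0, and the invariant factors of ∂_2 are all 1, so H_1 = 0.

H_1 ≅ 0.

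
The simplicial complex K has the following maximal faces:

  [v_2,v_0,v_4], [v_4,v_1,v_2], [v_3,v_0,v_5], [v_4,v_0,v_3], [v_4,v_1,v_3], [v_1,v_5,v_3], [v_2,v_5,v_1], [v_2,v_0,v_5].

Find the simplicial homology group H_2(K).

Order the vertices as v_0 < v_1 < v_2 < v_3 < v_4 < v_5. Listing each simplex with vertices in this order, K has dimension 2 with simplices:

  0-simplices (6): [v_0], [v_1], [v_2], [v_3], [v_4], [v_5]
  1-simplices (12): [v_0,v_2], [v_0,v_3], [v_0,v_4], [v_0,v_5], [v_1,v_2], [v_1,v_3], [v_1,v_4], [v_1,v_5], [v_2,v_4], [v_2,v_5], [v_3,v_4], [v_3,v_5]
  2-simplices (8): [v_0,v_2,v_4], [v_0,v_2,v_5], [v_0,v_3,v_4], [v_0,v_3,v_5], [v_1,v_2,v_4], [v_1,v_2,v_5], [v_1,v_3,v_4], [v_1,v_3,v_5]

giving chain groups C_0 ≅ Z^6, C_1 ≅ Z^12, C_2 ≅ Z^8.

∂_1: C_1 → C_0 maps an edge to its endpoints' difference, ∂[p,q] = q − p. For instance
  ∂[v_0,v_5] = [v_5] − [v_0].
This gives a 6×12 integer matrix of rank 5; reducing to Smith normal form yields diagonal entries (1,1,1,1,1).

∂_2: C_2 → C_1 maps a triangle to the signed sum of its edges. For instance
  ∂[v_1,v_3,v_4] = [v_3,v_4] − [v_1,v_4] + [v_1,v_3],
  ∂[v_0,v_2,v_4] = [v_2,v_4] − [v_0,v_4] + [v_0,v_2].
The 12×8 boundary matrix has rank 7 and Smith normal form diag(1,1,1,1,1,1,1).

Computing H_k = (kernel of ∂_k) / (image of ∂_{k+1}):

  H_2: rank ker ∂_2 − rank ∂_3 = (8 − 7) − 0 = 1, and there is no ∂_3, so H_2 ≅ Z.

(K is a triangulation of the 2-sphere S^2.)

H_2 ≅ Z.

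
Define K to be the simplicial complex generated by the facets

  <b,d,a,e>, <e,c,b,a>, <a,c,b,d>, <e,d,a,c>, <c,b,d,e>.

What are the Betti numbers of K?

b_0 = 1, b_1 = 0, b_2 = 0, b_3 = 1.

We work with the vertex ordering a < b < c < d < e. The simplices of K, each written with vertices in increasing order, are:

  0-simplices (5): a, b, c, d, e
  1-simplices (10): ab, ac, ad, ae, bc, bd, be, cd, ce, de
  2-simplices (10): abc, abd, abe, acd, ace, ade, bcd, bce, bde, cde
  3-simplices (5): abcd, abce, abde, acde, bcde

Hence C_0 ≅ Z^5, C_1 ≅ Z^10, C_2 ≅ Z^10, C_3 ≅ Z^5.

∂_1: C_1 → C_0 sends each edge [p,q] (with p < q) to q − p.
The resulting 5×10 matrix has rank 4, and its Smith normal form has invariant factors (1,1,1,1).

∂_2: C_2 → C_1 acts by ∂[p,q,r] = [q,r] − [p,r] + [p,q]. For instance
  ∂abc = bc − ac + ab,
  ∂abe = be − ae + ab.
The 10×10 boundary matrix has rank 6 and Smith normal form diag(1,1,1,1,1,1).

The boundary map ∂_3: C_3 → C_2 sends each 3-simplex σ to the alternating sum Σ_i (−1)^i (σ with its i-th vertex removed). For instance
  ∂acde = cde − ade + ace − acd,
  ∂abce = bce − ace + abe − abc.
As a 10×5 matrix over Z this has rank 4, with invariant factors (1,1,1,1).

Reading off H_k = ker ∂_k / im ∂_{k+1}:

  H_0: rank C_0 − rank ∂_1 = 5 − 4 = 1, and the invariant factors of ∂_1 are all 1, so H_0 ≅ Z.
  H_1: rank ker ∂_1 − rank ∂_2 = (10 − 4) − 6 = 0, and the invariant factors of ∂_2 are all 1, so H_1 ≅ 0.
  H_2: rank ker ∂_2 − rank ∂_3 = (10 − 6) − 4 = 0, and the invariant factors of ∂_3 are all 1, so H_2 ≅ 0.
  H_3: rank ker ∂_3 − rank ∂_4 = (5 − 4) − 0 = 1, and there is no ∂_4, so H_3 ≅ Z.

(K is a triangulation of the 3-sphere S^3.)

Hence the Betti numbers are b_0 = 1, b_1 = 0, b_2 = 0, b_3 = 1.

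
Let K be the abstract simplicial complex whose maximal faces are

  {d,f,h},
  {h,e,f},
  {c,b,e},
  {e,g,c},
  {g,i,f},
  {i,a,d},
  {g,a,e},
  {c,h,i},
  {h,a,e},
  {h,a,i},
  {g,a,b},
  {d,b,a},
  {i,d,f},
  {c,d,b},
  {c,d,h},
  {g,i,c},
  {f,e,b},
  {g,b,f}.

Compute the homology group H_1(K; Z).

H_1 = Z ⊕ Z/2.

Order the vertices as a < b < c < d < e < f < g < h < i. Listing each simplex with vertices in this order, K has dimension 2 with simplices:

  0-simplices (9): a, b, c, d, e, f, g, h, i
  1-simplices (27): ab, ad, ae, ag, ah, ai, bc, bd, be, bf, bg, cd, ce, cg, ch, ci, df, dh, di, ef, eg, eh, fg, fh, fi, gi, hi
  2-simplices (18): abd, abg, adi, aeg, aeh, ahi, bcd, bce, bef, bfg, cdh, ceg, cgi, chi, dfh, dfi, efh, fgi

Hence C_0 ≅ Z^9, C_1 ≅ Z^27, C_2 ≅ Z^18.

Boundary ∂_1: C_1 → C_0 maps an edge to its endpoints' difference, ∂[p,q] = q − p.
As a 9×27 matrix over Z this has rank 8, with invariant factors (1,1,1,1,1,1,1,1).

Boundary ∂_2: C_2 → C_1 sends each 2-simplex [p,q,r] to [q,r] − [p,r] + [p,q]. For instance
  ∂dfi = fi − di + df,
  ∂ceg = eg − cg + ce.
As a 27×18 matrix over Z this has rank 18, with invariant factors (1,1,1,1,1,1,1,1,1,1,1,1,1,1,1,1,1,2).

Computing H_k = (kernel of ∂_k) / (image of ∂_{k+1}):

  H_1: rank ker ∂_1 − rank ∂_2 = (27 − 8) − 18 = 1, and ∂_2 has invariant factor 2 > 1, so H_1 ≅ Z ⊕ Z/2.

(K is a triangulation of the Klein bottle.)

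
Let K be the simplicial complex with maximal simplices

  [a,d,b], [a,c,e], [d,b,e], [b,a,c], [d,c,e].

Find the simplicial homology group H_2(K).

Order the vertices as a < b < c < d < e. Listing each simplex with vertices in this order, K has dimension 2 with simplices:

  0-simplices (5): a, b, c, d, e
  1-simplices (10): ab, ac, ad, ae, bc, bd, be, cd, ce, de
  2-simplices (5): abc, abd, ace, bde, cde

so the chain groups are C_0 ≅ Z^5, C_1 ≅ Z^10, C_2 ≅ Z^5.

Boundary ∂_1: C_1 → C_0 maps an edge to its endpoints' difference, ∂[p,q] = q − p.
The 5×10 boundary matrix has rank 4 and Smith normal form diag(1,1,1,1).

The boundary map ∂_2: C_2 → C_1 maps a triangle to the signed sum of its edges. For instance
  ∂ace = ce − ae + ac,
  ∂cde = de − ce + cd.
The resulting 10×5 matrix has rank 5, and its Smith normal form has invariant factors (1,1,1,1,1).

From H_k ≅ ker(∂_k) / im(∂_{k+1}) we obtain:

  H_2: rank ker ∂_2 − rank ∂_3 = (5 − 5) − 0 = 0, and there is no ∂_3, so H_2 ≅ 0.

H_2 ≅ 0.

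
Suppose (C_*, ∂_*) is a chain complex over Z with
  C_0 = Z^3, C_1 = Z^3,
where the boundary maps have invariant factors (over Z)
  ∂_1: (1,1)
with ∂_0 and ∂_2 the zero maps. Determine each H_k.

H_0 ≅ Z,  H_1 ≅ Z.

H_0: b_0 = 3 − 0 − 2 = 1; torsion from ∂_1 factors > 1: none. So H_0 ≅ Z.
H_1: b_1 = 3 − 2 − 0 = 1; torsion from ∂_2 factors > 1: none. So H_1 ≅ Z.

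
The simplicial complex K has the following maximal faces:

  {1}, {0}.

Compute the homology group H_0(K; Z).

H_0 ≅ Z^2.

K has 2 vertices.
rank ∂_0 = 0, rank ∂_1 = 0 ⇒ b_0 = 2 − 0 − 0 = 2. So H_0 = Z^2.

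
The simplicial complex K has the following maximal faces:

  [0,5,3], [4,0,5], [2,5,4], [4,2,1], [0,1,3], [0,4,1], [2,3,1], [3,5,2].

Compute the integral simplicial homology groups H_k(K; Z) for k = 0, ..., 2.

H_0 ≅ Z,  H_1 = 0,  H_2 ≅ Z.

Take the total order 0 < 1 < 2 < 3 < 4 < 5 on the vertex set. Then K (dimension 2) consists of the simplices:

  0-simplices (6): [0], [1], [2], [3], [4], [5]
  1-simplices (12): [0,1], [0,3], [0,4], [0,5], [1,2], [1,3], [1,4], [2,3], [2,4], [2,5], [3,5], [4,5]
  2-simplices (8): [0,1,3], [0,1,4], [0,3,5], [0,4,5], [1,2,3], [1,2,4], [2,3,5], [2,4,5]

giving chain groups C_0 ≅ Z^6, C_1 ≅ Z^12, C_2 ≅ Z^8.

∂_1: C_1 → C_0 is given by ∂[p,q] = [q] − [p]. For instance
  ∂[2,5] = [5] − [2].
The resulting 6×12 matrix has rank 5, and its Smith normal form has invariant factors (1,1,1,1,1).

Boundary ∂_2: C_2 → C_1 sends each 2-simplex [p,q,r] to [q,r] − [p,r] + [p,q]. For instance
  ∂[0,1,4] = [1,4] − [0,4] + [0,1],
  ∂[0,1,3] = [1,3] − [0,3] + [0,1].
The resulting 12×8 matrix has rank 7, and its Smith normal form has invariant factors (1,1,1,1,1,1,1).

From H_k ≅ ker(∂_k) / im(∂_{k+1}) we obtain:

  H_0: rank C_0 − rank ∂_1 = 6 − 5 = 1, and the invariant factors of ∂_1 are all 1, so H_0 ≅ Z.
  H_1: rank ker ∂_1 − rank ∂_2 = (12 − 5) − 7 = 0, and the invariant factors of ∂_2 are all 1, so H_1 ≅ 0.
  H_2: rank ker ∂_2 − rank ∂_3 = (8 − 7) − 0 = 1, and there is no ∂_3, so H_2 ≅ Z.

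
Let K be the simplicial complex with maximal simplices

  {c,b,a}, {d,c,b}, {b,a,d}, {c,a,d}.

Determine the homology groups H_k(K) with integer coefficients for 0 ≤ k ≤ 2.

Order the vertices as a < b < c < d. Listing each simplex with vertices in this order, K has dimension 2 with simplices:

  0-simplices (4): a, b, c, d
  1-simplices (6): ab, ac, ad, bc, bd, cd
  2-simplices (4): abc, abd, acd, bcd

giving chain groups C_0 ≅ Z^4, C_1 ≅ Z^6, C_2 ≅ Z^4.

Boundary ∂_1: C_1 → C_0 maps an edge to its endpoints' difference, ∂[p,q] = q − p.
This gives a 4×6 integer matrix of rank 3; reducing to Smith normal form yields diagonal entries (1,1,1).

∂_2: C_2 → C_1 maps a triangle to the signed sum of its edges. For instance
  ∂acd = cd − ad + ac,
  ∂abc = bc − ac + ab.
The resulting 6×4 matrix has rank 3, and its Smith normal form has invariant factors (1,1,1).

From H_k ≅ ker(∂_k) / im(∂_{k+1}) we obtain:

  H_0: rank C_0 − rank ∂_1 = 4 − 3 = 1, and the invariant factors of ∂_1 are all 1, so H_0 ≅ Z.
  H_1: rank ker ∂_1 − rank ∂_2 = (6 − 3) − 3 = 0, and the invariant factors of ∂_2 are all 1, so H_1 ≅ 0.
  H_2: rank ker ∂_2 − rank ∂_3 = (4 − 3) − 0 = 1, and there is no ∂_3, so H_2 ≅ Z.

H_0 ≅ Z,  H_1 = 0,  H_2 ≅ Z.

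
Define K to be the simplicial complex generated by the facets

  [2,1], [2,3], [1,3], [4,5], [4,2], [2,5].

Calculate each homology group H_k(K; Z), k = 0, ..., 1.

Fix the vertex order 1 < 2 < 3 < 4 < 5 and write every simplex with vertices in increasing order. Then dim K = 1 and the simplices of K are:

  0-simplices (5): [1], [2], [3], [4], [5]
  1-simplices (6): [1,2], [1,3], [2,3], [2,4], [2,5], [4,5]

Hence C_0 ≅ Z^5, C_1 ≅ Z^6.

The boundary map ∂_1: C_1 → C_0 is given by ∂[p,q] = [q] − [p].
The resulting 5×6 matrix has rank 4, and its Smith normal form has invariant factors (1,1,1,1).

Now H_k = ker ∂_k / im ∂_{k+1}, so:

  H_0: rank C_0 − rank ∂_1 = 5 − 4 = 1, and the invariant factors of ∂_1 are all 1, so H_0 ≅ Z.
  H_1: rank ker ∂_1 − rank ∂_2 = (6 − 4) − 0 = 2, and there is no ∂_2, so H_1 ≅ Z^2.

H_0 = Z,  H_1 = Z^2.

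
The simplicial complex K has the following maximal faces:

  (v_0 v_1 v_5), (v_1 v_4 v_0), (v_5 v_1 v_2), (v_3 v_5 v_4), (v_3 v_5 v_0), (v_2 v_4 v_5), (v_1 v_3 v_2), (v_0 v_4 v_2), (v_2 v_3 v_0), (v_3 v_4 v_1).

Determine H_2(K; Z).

H_2 = 0.

We work with the vertex ordering v_0 < v_1 < v_2 < v_3 < v_4 < v_5. The simplices of K, each written with vertices in increasing order, are:

  0-simplices (6): [v_0], [v_1], [v_2], [v_3], [v_4], [v_5]
  1-simplices (15): (15 of them)
  2-simplices (10): [v_0,v_1,v_4], [v_0,v_1,v_5], [v_0,v_2,v_3], [v_0,v_2,v_4], [v_0,v_3,v_5], [v_1,v_2,v_3], [v_1,v_2,v_5], [v_1,v_3,v_4], [v_2,v_4,v_5], [v_3,v_4,v_5]

giving chain groups C_0 ≅ Z^6, C_1 ≅ Z^15, C_2 ≅ Z^10.

Boundary ∂_1: C_1 → C_0 sends each edge [p,q] (with p < q) to q − p.
As a 6×15 matrix over Z this has rank 5, with invariant factors (1,1,1,1,1).

The boundary map ∂_2: C_2 → C_1 acts by ∂[p,q,r] = [q,r] − [p,r] + [p,q]. For instance
  ∂[v_1,v_2,v_3] = [v_2,v_3] − [v_1,v_3] + [v_1,v_2],
  ∂[v_0,v_1,v_4] = [v_1,v_4] − [v_0,v_4] + [v_0,v_1].
As a 15×10 matrix over Z this has rank 10, with invariant factors (1,1,1,1,1,1,1,1,1,2).

From H_k ≅ ker(∂_k) / im(∂_{k+1}) we obtain:

  H_2: rank ker ∂_2 − rank ∂_3 = (10 − 10) − 0 = 0, and there is no ∂_3, so H_2 ≅ 0.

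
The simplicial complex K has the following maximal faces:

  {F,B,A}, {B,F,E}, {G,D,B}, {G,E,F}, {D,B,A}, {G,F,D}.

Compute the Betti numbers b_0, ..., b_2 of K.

We work with the vertex ordering A < B < D < E < F < G. The simplices of K, each written with vertices in increasing order, are:

  0-simplices (6): A, B, D, E, F, G
  1-simplices (12): AB, AD, AF, BD, BE, BF, BG, DF, DG, EF, EG, FG
  2-simplices (6): ABD, ABF, BDG, BEF, DFG, EFG

so the chain groups are C_0 ≅ Z^6, C_1 ≅ Z^12, C_2 ≅ Z^6.

∂_1: C_1 → C_0 maps an edge to its endpoints' difference, ∂[p,q] = q − p. For instance
  ∂BF = F − B.
The 6×12 boundary matrix has rank 5 and Smith normal form diag(1,1,1,1,1).

Boundary ∂_2: C_2 → C_1 maps a triangle to the signed sum of its edges. For instance
  ∂ABF = BF − AF + AB,
  ∂ABD = BD − AD + AB.
The 12×6 boundary matrix has rank 6 and Smith normal form diag(1,1,1,1,1,1).

From H_k ≅ ker(∂_k) / im(∂_{k+1}) we obtain:

  H_0: rank C_0 − rank ∂_1 = 6 − 5 = 1, and the invariant factors of ∂_1 are all 1, so H_0 ≅ Z.
  H_1: rank ker ∂_1 − rank ∂_2 = (12 − 5) − 6 = 1, and the invariant factors of ∂_2 are all 1, so H_1 ≅ Z.
  H_2: rank ker ∂_2 − rank ∂_3 = (6 − 6) − 0 = 0, and there is no ∂_3, so H_2 ≅ 0.

Hence the Betti numbers are b_0 = 1, b_1 = 1, b_2 = 0.

b_0 = 1, b_1 = 1, b_2 = 0.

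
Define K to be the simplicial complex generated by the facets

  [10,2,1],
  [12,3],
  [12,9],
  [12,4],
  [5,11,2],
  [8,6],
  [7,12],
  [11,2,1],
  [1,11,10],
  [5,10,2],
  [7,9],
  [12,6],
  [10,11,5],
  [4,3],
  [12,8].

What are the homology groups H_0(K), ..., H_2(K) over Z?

H_0 = Z^2,  H_1 = Z^3,  H_2 = Z.

Order the vertices as 1 < 2 < 3 < 4 < 5 < 6 < 7 < 8 < 9 < 10 < 11 < 12. Listing each simplex with vertices in this order, K has dimension 2 with simplices:

  0-simplices (12): [1], [2], [3], [4], [5], [6], [7], [8], [9], [10], [11], [12]
  1-simplices (18): [1,2], [1,10], [1,11], [2,5], [2,10], [2,11], [3,4], [3,12], [4,12], [5,10], [5,11], [6,8], [6,12], [7,9], [7,12], [8,12], [9,12], [10,11]
  2-simplices (6): [1,2,10], [1,2,11], [1,10,11], [2,5,10], [2,5,11], [5,10,11]

giving chain groups C_0 ≅ Z^12, C_1 ≅ Z^18, C_2 ≅ Z^6.

The boundary map ∂_1: C_1 → C_0 is given by ∂[p,q] = [q] − [p].
The 12×18 boundary matrix has rank 10 and Smith normal form diag(1,1,1,1,1,1,1,1,1,1).

Boundary ∂_2: C_2 → C_1 sends each 2-simplex [p,q,r] to [q,r] − [p,r] + [p,q]. For instance
  ∂[2,5,11] = [5,11] − [2,11] + [2,5],
  ∂[2,5,10] = [5,10] − [2,10] + [2,5].
The 18×6 boundary matrix has rank 5 and Smith normal form diag(1,1,1,1,1).

From H_k ≅ ker(∂_k) / im(∂_{k+1}) we obtain:

  H_0: rank C_0 − rank ∂_1 = 12 − 10 = 2, and the invariant factors of ∂_1 are all 1, so H_0 = Z^2.
  H_1: rank ker ∂_1 − rank ∂_2 = (18 − 10) − 5 = 3, and the invariant factors of ∂_2 are all 1, so H_1 = Z^3.
  H_2: rank ker ∂_2 − rank ∂_3 = (6 − 5) − 0 = 1, and there is no ∂_3, so H_2 = Z.

(K is a triangulation of the disjoint union of the 2-sphere S^2 and a wedge of 3 circles.)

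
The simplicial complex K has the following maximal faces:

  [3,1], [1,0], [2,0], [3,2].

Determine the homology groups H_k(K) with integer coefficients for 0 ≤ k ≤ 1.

H_0 ≅ Z,  H_1 ≅ Z.

Take the total order 0 < 1 < 2 < 3 on the vertex set. Then K (dimension 1) consists of the simplices:

  0-simplices (4): [0], [1], [2], [3]
  1-simplices (4): [0,1], [0,2], [1,3], [2,3]

so the chain groups are C_0 ≅ Z^4, C_1 ≅ Z^4.

The boundary map ∂_1: C_1 → C_0 sends each edge [p,q] (with p < q) to q − p.
The 4×4 boundary matrix has rank 3 and Smith normal form diag(1,1,1).

Now H_k = ker ∂_k / im ∂_{k+1}, so:

  H_0: rank C_0 − rank ∂_1 = 4 − 3 = 1, and the invariant factors of ∂_1 are all 1, so H_0 = Z.
  H_1: rank ker ∂_1 − rank ∂_2 = (4 − 3) − 0 = 1, and there is no ∂_2, so H_1 = Z.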